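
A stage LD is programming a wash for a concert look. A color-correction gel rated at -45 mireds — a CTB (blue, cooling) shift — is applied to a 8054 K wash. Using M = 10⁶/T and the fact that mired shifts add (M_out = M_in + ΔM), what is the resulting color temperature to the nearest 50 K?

12650 K

M_in = 10⁶/8054 = 124.16 mireds.
M_out = 124.16 + (-45) = 79.16 mireds.
T_out = 10⁶/79.16 = 12632.3 K → 12650 K.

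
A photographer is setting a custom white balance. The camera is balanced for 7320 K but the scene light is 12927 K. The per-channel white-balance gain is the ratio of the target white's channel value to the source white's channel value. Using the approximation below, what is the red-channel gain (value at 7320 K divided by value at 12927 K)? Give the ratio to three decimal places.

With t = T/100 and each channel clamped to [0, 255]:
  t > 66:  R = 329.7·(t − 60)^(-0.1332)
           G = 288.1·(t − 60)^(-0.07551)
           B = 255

1.247

At 12927 K (t = 129.27):
  R = 329.7·(129.27 − 60)^(-0.1332) = 329.7·69.27^(-0.1332) = 329.7·0.56864 = 187.481.
At 7320 K (t = 73.2):
  R = 329.7·(73.2 − 60)^(-0.1332) = 329.7·13.2^(-0.1332) = 329.7·0.70915 = 233.808.
Gain = 233.808 / 187.481 = 1.2471 → 1.247.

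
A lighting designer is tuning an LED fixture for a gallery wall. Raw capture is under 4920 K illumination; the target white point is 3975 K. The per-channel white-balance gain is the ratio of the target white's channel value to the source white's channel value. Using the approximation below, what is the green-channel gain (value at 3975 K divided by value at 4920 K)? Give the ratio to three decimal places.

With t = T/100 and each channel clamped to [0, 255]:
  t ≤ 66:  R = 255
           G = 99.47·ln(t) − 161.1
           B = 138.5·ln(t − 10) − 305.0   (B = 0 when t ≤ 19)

At 4920 K (t = 49.2):
  G = 99.47·ln 49.2 − 161.1 = 99.47·3.8959 − 161.1 = 226.425.
At 3975 K (t = 39.75):
  G = 99.47·ln 39.75 − 161.1 = 99.47·3.6826 − 161.1 = 205.209.
Gain = 205.209 / 226.425 = 0.9063 → 0.906.

0.906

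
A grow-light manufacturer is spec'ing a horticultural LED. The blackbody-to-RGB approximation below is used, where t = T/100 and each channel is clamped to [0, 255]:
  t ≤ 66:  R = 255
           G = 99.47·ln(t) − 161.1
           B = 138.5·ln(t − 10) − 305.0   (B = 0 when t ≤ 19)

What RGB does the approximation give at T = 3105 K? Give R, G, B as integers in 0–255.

t = 3105/100 = 31.05; the t ≤ 66 branch applies.
R = 255 by definition for t ≤ 66.
G = 99.47·ln 31.05 − 161.1 = 99.47·3.4356 − 161.1 = 180.639.
B = 138.5·ln(31.05 − 10) − 305.0 = 138.5·ln 21.05 − 305.0 = 138.5·3.0469 − 305.0 = 116.996.
Rounded: (255, 181, 117).

R=255, G=181, B=117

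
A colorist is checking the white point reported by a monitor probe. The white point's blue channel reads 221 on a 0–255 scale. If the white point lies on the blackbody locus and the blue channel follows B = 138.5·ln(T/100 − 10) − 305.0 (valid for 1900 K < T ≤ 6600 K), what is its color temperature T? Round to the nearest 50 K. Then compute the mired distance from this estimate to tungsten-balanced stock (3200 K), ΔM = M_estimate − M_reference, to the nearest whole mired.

ln(t − 10) = (221 + 305.0) / 138.5 = 3.7978.
t − 10 = e^3.7978 = 44.604, so t = 54.604.
T = 100·t = 5460 K → 5450 K to the nearest 50 K.
M_estimate = 10⁶/5450 = 183.49; M_reference = 10⁶/3200 = 312.50.
ΔM = 183.49 − 312.50 = -129.01 → -129 mireds.

-129 mireds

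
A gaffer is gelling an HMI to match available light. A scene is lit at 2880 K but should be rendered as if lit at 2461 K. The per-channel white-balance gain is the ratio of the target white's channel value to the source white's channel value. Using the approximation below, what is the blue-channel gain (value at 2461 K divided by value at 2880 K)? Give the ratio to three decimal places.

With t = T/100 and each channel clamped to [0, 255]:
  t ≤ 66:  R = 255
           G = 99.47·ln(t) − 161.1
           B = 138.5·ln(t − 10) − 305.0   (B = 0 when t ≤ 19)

0.655

At 2880 K (t = 28.8):
  B = 138.5·ln(28.8 − 10) − 305.0 = 138.5·ln 18.8 − 305.0 = 138.5·2.9339 − 305.0 = 101.339.
At 2461 K (t = 24.61):
  B = 138.5·ln(24.61 − 10) − 305.0 = 138.5·ln 14.61 − 305.0 = 138.5·2.6817 − 305.0 = 66.416.
Gain = 66.416 / 101.339 = 0.6554 → 0.655.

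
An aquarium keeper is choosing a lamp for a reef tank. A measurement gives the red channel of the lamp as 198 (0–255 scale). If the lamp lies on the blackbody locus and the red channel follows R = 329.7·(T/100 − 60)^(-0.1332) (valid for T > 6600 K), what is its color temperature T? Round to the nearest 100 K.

(t − 60)^(-0.1332) = 198/329.7 = 0.60055.
t − 60 = 0.60055^(1/-0.1332) = 0.60055^(-7.508) = 45.980, so t = 105.980.
T = 100·t = 10598 K → 10600 K to the nearest 100 K.

10600 K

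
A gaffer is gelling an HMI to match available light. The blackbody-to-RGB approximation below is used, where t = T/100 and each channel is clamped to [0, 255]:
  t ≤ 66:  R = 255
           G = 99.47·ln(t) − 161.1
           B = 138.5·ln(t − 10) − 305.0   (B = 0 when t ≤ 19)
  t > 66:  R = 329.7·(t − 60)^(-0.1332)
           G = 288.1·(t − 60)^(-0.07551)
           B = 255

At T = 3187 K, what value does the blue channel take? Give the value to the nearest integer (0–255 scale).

122

t = 3187/100 = 31.87; the t ≤ 66 branch applies.
B = 138.5·ln(31.87 − 10) − 305.0 = 138.5·ln 21.87 − 305.0 = 138.5·3.0851 − 305.0 = 122.289.
Rounded: 122.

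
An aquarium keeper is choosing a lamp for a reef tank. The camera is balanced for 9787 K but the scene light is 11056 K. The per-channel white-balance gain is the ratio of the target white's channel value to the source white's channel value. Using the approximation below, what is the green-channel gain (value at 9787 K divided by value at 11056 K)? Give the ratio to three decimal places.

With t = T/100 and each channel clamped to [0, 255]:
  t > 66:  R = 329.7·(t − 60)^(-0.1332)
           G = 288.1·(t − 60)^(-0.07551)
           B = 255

1.022

At 11056 K (t = 110.56):
  G = 288.1·(110.56 − 60)^(-0.07551) = 288.1·50.56^(-0.07551) = 288.1·0.74361 = 214.234.
At 9787 K (t = 97.87):
  G = 288.1·(97.87 − 60)^(-0.07551) = 288.1·37.87^(-0.07551) = 288.1·0.76002 = 218.961.
Gain = 218.961 / 214.234 = 1.0221 → 1.022.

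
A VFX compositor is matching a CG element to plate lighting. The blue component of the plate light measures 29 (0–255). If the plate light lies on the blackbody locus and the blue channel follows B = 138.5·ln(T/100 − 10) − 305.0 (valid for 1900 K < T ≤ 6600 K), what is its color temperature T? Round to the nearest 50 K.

ln(t − 10) = (29 + 305.0) / 138.5 = 2.4116.
t − 10 = e^2.4116 = 11.151, so t = 21.151.
T = 100·t = 2115 K → 2100 K to the nearest 50 K.

2100 K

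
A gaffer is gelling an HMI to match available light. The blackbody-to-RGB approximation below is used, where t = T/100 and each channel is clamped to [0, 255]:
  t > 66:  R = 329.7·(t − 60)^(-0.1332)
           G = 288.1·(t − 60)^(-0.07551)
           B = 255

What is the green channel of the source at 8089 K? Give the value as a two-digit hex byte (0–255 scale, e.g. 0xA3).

0xE5

t = 8089/100 = 80.89; the t > 66 branch applies.
G = 288.1·(80.89 − 60)^(-0.07551) = 288.1·20.89^(-0.07551) = 288.1·0.79493 = 229.021.
Rounded: 229; in hex, 0xE5.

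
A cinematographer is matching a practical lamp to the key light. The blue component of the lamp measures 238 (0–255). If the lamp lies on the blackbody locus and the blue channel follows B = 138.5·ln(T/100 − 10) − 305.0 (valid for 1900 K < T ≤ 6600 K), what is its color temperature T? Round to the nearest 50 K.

ln(t − 10) = (238 + 305.0) / 138.5 = 3.9206.
t − 10 = e^3.9206 = 50.430, so t = 60.430.
T = 100·t = 6043 K → 6050 K to the nearest 50 K.

6050 K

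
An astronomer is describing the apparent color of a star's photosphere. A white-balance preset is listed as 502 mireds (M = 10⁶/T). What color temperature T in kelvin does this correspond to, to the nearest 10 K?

T = 10⁶ / 502 = 1992.03 K → 1990 K.

1990 K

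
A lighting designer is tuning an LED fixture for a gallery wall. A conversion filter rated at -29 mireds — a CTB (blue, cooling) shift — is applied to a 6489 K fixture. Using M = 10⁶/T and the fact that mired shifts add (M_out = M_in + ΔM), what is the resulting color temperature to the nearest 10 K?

M_in = 10⁶/6489 = 154.11 mireds.
M_out = 154.11 + (-29) = 125.11 mireds.
T_out = 10⁶/125.11 = 7993.2 K → 7990 K.

7990 K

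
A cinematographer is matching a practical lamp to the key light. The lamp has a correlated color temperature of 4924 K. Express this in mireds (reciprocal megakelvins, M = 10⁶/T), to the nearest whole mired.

203 mireds

M = 10⁶ / 4924 = 203.087 → 203 mireds.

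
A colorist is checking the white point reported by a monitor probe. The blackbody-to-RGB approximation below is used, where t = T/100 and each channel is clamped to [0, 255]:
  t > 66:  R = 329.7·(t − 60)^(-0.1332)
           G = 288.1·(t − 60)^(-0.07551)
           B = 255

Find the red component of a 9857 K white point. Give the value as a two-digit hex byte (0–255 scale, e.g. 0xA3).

t = 9857/100 = 98.57; the t > 66 branch applies.
R = 329.7·(98.57 − 60)^(-0.1332) = 329.7·38.57^(-0.1332) = 329.7·0.61477 = 202.689.
Rounded: 203; in hex, 0xCB.

0xCB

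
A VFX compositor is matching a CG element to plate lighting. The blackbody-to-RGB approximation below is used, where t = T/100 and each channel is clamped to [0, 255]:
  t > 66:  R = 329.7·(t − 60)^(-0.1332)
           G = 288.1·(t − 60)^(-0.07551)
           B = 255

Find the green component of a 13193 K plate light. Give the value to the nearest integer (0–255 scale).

t = 13193/100 = 131.93; the t > 66 branch applies.
G = 288.1·(131.93 − 60)^(-0.07551) = 288.1·71.93^(-0.07551) = 288.1·0.72408 = 208.607.
Rounded: 209.

209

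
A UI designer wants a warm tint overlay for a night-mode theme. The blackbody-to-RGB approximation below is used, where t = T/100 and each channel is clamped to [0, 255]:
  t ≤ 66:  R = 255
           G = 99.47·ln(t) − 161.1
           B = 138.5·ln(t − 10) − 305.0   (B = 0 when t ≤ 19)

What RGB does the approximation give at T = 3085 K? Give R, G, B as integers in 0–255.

t = 3085/100 = 30.85; the t ≤ 66 branch applies.
R = 255 by definition for t ≤ 66.
G = 99.47·ln 30.85 − 161.1 = 99.47·3.4291 − 161.1 = 179.996.
B = 138.5·ln(30.85 − 10) − 305.0 = 138.5·ln 20.85 − 305.0 = 138.5·3.0374 − 305.0 = 115.674.
Rounded: (255, 180, 116).

R=255, G=180, B=116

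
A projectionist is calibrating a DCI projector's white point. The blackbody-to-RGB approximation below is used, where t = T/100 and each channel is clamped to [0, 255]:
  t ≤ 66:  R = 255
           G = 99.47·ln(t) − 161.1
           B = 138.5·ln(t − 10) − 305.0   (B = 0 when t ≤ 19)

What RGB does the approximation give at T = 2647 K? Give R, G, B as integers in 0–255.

R=255, G=165, B=83

t = 2647/100 = 26.47; the t ≤ 66 branch applies.
R = 255 by definition for t ≤ 66.
G = 99.47·ln 26.47 − 161.1 = 99.47·3.2760 − 161.1 = 164.765.
B = 138.5·ln(26.47 − 10) − 305.0 = 138.5·ln 16.47 − 305.0 = 138.5·2.8015 − 305.0 = 83.013.
Rounded: (255, 165, 83).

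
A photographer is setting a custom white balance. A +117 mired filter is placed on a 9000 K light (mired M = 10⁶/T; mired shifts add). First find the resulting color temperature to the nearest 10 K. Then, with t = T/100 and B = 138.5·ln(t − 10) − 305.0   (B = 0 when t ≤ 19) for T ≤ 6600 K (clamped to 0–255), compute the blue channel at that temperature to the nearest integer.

183

M_in = 10⁶/9000 = 111.11; M_out = 111.11 + (+117) = 228.11.
T_out = 10⁶/228.11 = 4383.8 K → 4380 K; t = 43.8.
B = 138.5·ln(43.8 − 10) − 305.0 = 138.5·ln 33.8 − 305.0 = 138.5·3.5205 − 305.0 = 182.584.
Rounded: 183.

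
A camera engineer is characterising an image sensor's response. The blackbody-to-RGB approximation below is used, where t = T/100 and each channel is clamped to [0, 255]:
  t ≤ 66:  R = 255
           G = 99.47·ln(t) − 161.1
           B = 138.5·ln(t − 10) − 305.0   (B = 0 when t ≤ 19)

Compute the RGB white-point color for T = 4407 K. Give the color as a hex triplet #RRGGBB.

t = 4407/100 = 44.07; the t ≤ 66 branch applies.
R = 255 by definition for t ≤ 66.
G = 99.47·ln 44.07 − 161.1 = 99.47·3.7858 − 161.1 = 215.471.
B = 138.5·ln(44.07 − 10) − 305.0 = 138.5·ln 34.07 − 305.0 = 138.5·3.5284 − 305.0 = 183.686.
Rounded: (255, 215, 184).
In hex: #FFD7B8.

#FFD7B8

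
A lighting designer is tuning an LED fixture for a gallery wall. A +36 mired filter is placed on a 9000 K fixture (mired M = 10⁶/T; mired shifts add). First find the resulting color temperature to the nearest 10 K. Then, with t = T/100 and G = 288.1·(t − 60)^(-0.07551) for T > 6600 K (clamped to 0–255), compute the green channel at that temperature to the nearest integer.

M_in = 10⁶/9000 = 111.11; M_out = 111.11 + (+36) = 147.11.
T_out = 10⁶/147.11 = 6797.6 K → 6800 K; t = 68.
G = 288.1·(68 − 60)^(-0.07551) = 288.1·8^(-0.07551) = 288.1·0.85469 = 246.236.
Rounded: 246.

246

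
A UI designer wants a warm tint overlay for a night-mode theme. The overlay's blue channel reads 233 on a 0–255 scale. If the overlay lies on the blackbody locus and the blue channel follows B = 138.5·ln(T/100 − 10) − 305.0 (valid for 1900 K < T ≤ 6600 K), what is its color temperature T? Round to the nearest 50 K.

5850 K

ln(t − 10) = (233 + 305.0) / 138.5 = 3.8845.
t − 10 = e^3.8845 = 48.641, so t = 58.641.
T = 100·t = 5864 K → 5850 K to the nearest 50 K.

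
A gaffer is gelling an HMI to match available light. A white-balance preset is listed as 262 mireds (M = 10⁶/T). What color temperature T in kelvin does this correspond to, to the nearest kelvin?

T = 10⁶ / 262 = 3816.79 K → 3817 K.

3817 K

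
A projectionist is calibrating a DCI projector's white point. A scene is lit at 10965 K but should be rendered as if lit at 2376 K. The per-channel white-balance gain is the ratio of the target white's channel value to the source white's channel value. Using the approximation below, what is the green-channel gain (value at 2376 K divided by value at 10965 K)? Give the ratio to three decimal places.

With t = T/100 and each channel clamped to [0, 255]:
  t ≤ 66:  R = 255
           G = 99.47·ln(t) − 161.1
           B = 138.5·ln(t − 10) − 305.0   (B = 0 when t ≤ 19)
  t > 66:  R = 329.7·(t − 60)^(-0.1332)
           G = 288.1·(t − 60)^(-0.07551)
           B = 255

At 10965 K (t = 109.65):
  G = 288.1·(109.65 − 60)^(-0.07551) = 288.1·49.65^(-0.07551) = 288.1·0.74463 = 214.528.
At 2376 K (t = 23.76):
  G = 99.47·ln 23.76 − 161.1 = 99.47·3.1680 − 161.1 = 154.021.
Gain = 154.021 / 214.528 = 0.7180 → 0.718.

0.718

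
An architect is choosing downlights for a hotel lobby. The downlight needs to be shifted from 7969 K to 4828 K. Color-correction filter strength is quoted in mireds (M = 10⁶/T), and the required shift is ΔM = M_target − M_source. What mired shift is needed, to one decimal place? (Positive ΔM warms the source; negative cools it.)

M_source = 10⁶/7969 = 125.486; M_target = 10⁶/4828 = 207.125.
ΔM = 207.125 − 125.486 = 81.639 → +81.6 mireds, a warming shift.

+81.6 mireds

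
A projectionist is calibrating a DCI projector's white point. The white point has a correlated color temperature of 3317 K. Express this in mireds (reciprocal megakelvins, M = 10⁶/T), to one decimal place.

M = 10⁶ / 3317 = 301.477 → 301.5 mireds.

301.5 mireds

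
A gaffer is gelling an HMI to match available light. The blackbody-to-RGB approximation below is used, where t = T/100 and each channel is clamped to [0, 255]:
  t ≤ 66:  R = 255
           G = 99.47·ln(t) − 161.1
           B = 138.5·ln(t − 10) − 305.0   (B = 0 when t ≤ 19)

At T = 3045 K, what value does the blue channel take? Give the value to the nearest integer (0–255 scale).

113

t = 3045/100 = 30.45; the t ≤ 66 branch applies.
B = 138.5·ln(30.45 − 10) − 305.0 = 138.5·ln 20.45 − 305.0 = 138.5·3.0180 − 305.0 = 112.991.
Rounded: 113.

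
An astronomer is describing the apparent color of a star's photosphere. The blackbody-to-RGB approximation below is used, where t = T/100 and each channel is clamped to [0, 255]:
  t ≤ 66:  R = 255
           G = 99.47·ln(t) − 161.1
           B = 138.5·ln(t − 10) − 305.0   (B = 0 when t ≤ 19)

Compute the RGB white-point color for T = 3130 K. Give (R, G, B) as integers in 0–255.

t = 3130/100 = 31.3; the t ≤ 66 branch applies.
R = 255 by definition for t ≤ 66.
G = 99.47·ln 31.3 − 161.1 = 99.47·3.4436 − 161.1 = 181.437.
B = 138.5·ln(31.3 − 10) − 305.0 = 138.5·ln 21.3 − 305.0 = 138.5·3.0587 − 305.0 = 118.631.
Rounded: (255, 181, 119).

(255, 181, 119)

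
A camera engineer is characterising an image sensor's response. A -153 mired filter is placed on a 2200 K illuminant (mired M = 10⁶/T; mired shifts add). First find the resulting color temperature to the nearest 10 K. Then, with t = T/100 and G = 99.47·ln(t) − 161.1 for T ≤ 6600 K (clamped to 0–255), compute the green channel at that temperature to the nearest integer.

187

M_in = 10⁶/2200 = 454.55; M_out = 454.55 + (-153) = 301.55.
T_out = 10⁶/301.55 = 3316.2 K → 3320 K; t = 33.2.
G = 99.47·ln 33.2 − 161.1 = 99.47·3.5025 − 161.1 = 187.299.
Rounded: 187.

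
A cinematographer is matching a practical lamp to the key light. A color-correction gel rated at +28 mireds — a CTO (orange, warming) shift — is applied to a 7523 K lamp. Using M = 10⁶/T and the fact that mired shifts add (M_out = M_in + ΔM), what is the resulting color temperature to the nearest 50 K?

M_in = 10⁶/7523 = 132.93 mireds.
M_out = 132.93 + (+28) = 160.93 mireds.
T_out = 10⁶/160.93 = 6214.0 K → 6200 K.

6200 K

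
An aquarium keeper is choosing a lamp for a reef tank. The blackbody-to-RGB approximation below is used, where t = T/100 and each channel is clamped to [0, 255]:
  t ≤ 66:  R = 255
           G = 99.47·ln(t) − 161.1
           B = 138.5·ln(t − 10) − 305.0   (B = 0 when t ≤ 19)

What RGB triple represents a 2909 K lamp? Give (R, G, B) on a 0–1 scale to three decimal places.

(1.000, 0.683, 0.406)

t = 2909/100 = 29.09; the t ≤ 66 branch applies.
R = 255 by definition for t ≤ 66.
G = 99.47·ln 29.09 − 161.1 = 99.47·3.3704 − 161.1 = 174.153.
B = 138.5·ln(29.09 − 10) − 305.0 = 138.5·ln 19.09 − 305.0 = 138.5·2.9492 − 305.0 = 103.459.
Dividing each by 255: (1.0000, 0.6830, 0.4057) → (1.000, 0.683, 0.406).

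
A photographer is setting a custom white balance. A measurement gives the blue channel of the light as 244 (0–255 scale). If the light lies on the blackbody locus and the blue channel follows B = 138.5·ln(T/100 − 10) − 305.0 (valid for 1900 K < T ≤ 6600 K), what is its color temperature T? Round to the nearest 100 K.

6300 K

ln(t − 10) = (244 + 305.0) / 138.5 = 3.9639.
t − 10 = e^3.9639 = 52.662, so t = 62.662.
T = 100·t = 6266 K → 6300 K to the nearest 100 K.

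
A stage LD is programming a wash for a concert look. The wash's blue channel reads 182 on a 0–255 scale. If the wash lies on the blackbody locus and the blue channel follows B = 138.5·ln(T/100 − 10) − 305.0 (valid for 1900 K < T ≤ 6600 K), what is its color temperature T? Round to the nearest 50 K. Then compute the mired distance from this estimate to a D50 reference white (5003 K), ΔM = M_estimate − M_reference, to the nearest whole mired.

ln(t − 10) = (182 + 305.0) / 138.5 = 3.5162.
t − 10 = e^3.5162 = 33.658, so t = 43.658.
T = 100·t = 4366 K → 4350 K to the nearest 50 K.
M_estimate = 10⁶/4350 = 229.89; M_reference = 10⁶/5003 = 199.88.
ΔM = 229.89 − 199.88 = 30.00 → +30 mireds.

+30 mireds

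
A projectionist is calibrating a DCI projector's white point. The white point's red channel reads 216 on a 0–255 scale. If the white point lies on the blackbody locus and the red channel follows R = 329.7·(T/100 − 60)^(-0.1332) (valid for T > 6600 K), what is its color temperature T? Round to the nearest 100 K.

(t − 60)^(-0.1332) = 216/329.7 = 0.65514.
t − 60 = 0.65514^(1/-0.1332) = 0.65514^(-7.508) = 23.926, so t = 83.926.
T = 100·t = 8393 K → 8400 K to the nearest 100 K.

8400 K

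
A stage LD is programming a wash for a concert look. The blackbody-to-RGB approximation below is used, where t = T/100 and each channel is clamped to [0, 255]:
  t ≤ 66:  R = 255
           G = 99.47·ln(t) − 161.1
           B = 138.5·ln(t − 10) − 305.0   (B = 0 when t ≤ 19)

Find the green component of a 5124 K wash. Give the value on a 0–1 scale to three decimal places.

0.904

t = 5124/100 = 51.24; the t ≤ 66 branch applies.
G = 99.47·ln 51.24 − 161.1 = 99.47·3.9365 − 161.1 = 230.466.
On a 0–1 scale: 230.466/255 = 0.9038 → 0.904.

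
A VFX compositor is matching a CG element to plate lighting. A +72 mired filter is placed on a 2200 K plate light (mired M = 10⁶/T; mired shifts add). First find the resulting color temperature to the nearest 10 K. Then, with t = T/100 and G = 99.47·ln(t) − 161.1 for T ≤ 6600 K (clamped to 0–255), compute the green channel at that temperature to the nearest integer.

M_in = 10⁶/2200 = 454.55; M_out = 454.55 + (+72) = 526.55.
T_out = 10⁶/526.55 = 1899.2 K → 1900 K; t = 19.
G = 99.47·ln 19 − 161.1 = 99.47·2.9444 − 161.1 = 131.783.
Rounded: 132.

132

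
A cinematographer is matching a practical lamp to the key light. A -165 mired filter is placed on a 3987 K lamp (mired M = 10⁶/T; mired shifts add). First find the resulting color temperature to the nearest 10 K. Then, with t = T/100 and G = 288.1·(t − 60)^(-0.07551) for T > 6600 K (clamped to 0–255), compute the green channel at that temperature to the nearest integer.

212

M_in = 10⁶/3987 = 250.82; M_out = 250.82 + (-165) = 85.82.
T_out = 10⁶/85.82 = 11653.0 K → 11650 K; t = 116.5.
G = 288.1·(116.5 − 60)^(-0.07551) = 288.1·56.5^(-0.07551) = 288.1·0.73740 = 212.445.
Rounded: 212.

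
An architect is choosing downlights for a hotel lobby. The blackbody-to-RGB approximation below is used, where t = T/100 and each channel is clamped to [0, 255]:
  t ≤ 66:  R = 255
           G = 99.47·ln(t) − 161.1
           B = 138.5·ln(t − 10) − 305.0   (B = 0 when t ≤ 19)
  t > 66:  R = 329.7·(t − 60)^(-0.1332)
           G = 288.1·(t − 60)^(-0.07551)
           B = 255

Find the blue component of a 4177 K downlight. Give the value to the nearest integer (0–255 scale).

t = 4177/100 = 41.77; the t ≤ 66 branch applies.
B = 138.5·ln(41.77 − 10) − 305.0 = 138.5·ln 31.77 − 305.0 = 138.5·3.4585 − 305.0 = 174.005.
Rounded: 174.

174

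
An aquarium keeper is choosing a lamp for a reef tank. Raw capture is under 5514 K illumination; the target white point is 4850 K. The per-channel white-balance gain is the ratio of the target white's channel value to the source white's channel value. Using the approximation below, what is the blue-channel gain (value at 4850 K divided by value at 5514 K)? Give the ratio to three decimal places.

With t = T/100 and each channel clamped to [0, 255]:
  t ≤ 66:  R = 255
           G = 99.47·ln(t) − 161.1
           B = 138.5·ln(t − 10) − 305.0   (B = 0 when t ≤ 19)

At 5514 K (t = 55.14):
  B = 138.5·ln(55.14 − 10) − 305.0 = 138.5·ln 45.14 − 305.0 = 138.5·3.8098 − 305.0 = 222.653.
At 4850 K (t = 48.5):
  B = 138.5·ln(48.5 − 10) − 305.0 = 138.5·ln 38.5 − 305.0 = 138.5·3.6507 − 305.0 = 200.616.
Gain = 200.616 / 222.653 = 0.9010 → 0.901.

0.901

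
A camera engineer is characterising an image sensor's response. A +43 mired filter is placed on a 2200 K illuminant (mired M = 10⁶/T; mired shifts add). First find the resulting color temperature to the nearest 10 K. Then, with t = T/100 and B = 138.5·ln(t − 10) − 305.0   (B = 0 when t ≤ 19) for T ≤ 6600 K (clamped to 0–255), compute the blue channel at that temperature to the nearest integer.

M_in = 10⁶/2200 = 454.55; M_out = 454.55 + (+43) = 497.55.
T_out = 10⁶/497.55 = 2009.9 K → 2010 K; t = 20.1.
B = 138.5·ln(20.1 − 10) − 305.0 = 138.5·ln 10.1 − 305.0 = 138.5·2.3125 − 305.0 = 15.286.
Rounded: 15.

15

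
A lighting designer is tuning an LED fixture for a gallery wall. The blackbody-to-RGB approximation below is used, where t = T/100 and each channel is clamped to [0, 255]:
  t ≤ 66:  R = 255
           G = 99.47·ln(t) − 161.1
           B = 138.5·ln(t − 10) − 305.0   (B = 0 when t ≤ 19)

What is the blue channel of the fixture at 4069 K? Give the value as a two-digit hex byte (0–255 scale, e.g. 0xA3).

0xA9

t = 4069/100 = 40.69; the t ≤ 66 branch applies.
B = 138.5·ln(40.69 − 10) − 305.0 = 138.5·ln 30.69 − 305.0 = 138.5·3.4239 − 305.0 = 169.215.
Rounded: 169; in hex, 0xA9.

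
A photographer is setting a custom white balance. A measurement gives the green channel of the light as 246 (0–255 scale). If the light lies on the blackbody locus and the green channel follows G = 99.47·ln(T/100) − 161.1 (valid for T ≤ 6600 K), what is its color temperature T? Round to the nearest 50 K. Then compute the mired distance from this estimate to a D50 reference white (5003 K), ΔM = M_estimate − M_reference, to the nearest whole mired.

ln t = (246 + 161.1) / 99.47 = 4.0927.
t = e^4.0927 = 59.901.
T = 100·t = 5990 K → 6000 K to the nearest 50 K.
M_estimate = 10⁶/6000 = 166.67; M_reference = 10⁶/5003 = 199.88.
ΔM = 166.67 − 199.88 = -33.21 → -33 mireds.

-33 mireds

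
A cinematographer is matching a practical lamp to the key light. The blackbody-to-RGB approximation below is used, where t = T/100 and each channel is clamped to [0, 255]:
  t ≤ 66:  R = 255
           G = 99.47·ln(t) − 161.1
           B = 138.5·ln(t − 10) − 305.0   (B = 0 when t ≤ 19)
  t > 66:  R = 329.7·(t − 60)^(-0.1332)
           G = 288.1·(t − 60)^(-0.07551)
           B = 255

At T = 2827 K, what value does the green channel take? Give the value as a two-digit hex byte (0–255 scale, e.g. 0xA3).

0xAB

t = 2827/100 = 28.27; the t ≤ 66 branch applies.
G = 99.47·ln 28.27 − 161.1 = 99.47·3.3418 − 161.1 = 171.309.
Rounded: 171; in hex, 0xAB.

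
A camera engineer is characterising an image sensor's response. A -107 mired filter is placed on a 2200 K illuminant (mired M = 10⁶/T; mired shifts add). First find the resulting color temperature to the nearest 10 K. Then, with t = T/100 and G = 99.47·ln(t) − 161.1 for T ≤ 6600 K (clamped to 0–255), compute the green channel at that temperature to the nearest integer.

M_in = 10⁶/2200 = 454.55; M_out = 454.55 + (-107) = 347.55.
T_out = 10⁶/347.55 = 2877.3 K → 2880 K; t = 28.8.
G = 99.47·ln 28.8 − 161.1 = 99.47·3.3604 − 161.1 = 173.157.
Rounded: 173.

173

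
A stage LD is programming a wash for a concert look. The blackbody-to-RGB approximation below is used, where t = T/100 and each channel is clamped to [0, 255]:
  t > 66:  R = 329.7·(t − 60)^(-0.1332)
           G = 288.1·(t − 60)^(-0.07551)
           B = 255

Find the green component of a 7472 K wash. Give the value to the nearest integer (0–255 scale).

235

t = 7472/100 = 74.72; the t > 66 branch applies.
G = 288.1·(74.72 − 60)^(-0.07551) = 288.1·14.72^(-0.07551) = 288.1·0.81623 = 235.155.
Rounded: 235.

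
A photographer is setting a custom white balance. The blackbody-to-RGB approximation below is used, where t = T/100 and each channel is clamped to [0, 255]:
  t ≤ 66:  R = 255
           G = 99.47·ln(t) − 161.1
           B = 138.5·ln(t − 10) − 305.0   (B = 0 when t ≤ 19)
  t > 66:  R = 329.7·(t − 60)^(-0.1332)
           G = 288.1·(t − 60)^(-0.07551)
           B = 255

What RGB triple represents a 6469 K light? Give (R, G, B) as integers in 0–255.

(255, 254, 249)

t = 6469/100 = 64.69; the t ≤ 66 branch applies.
R = 255 by definition for t ≤ 66.
G = 99.47·ln 64.69 − 161.1 = 99.47·4.1696 − 161.1 = 253.651.
B = 138.5·ln(64.69 − 10) − 305.0 = 138.5·ln 54.69 − 305.0 = 138.5·4.0017 − 305.0 = 249.233.
Rounded: (255, 254, 249).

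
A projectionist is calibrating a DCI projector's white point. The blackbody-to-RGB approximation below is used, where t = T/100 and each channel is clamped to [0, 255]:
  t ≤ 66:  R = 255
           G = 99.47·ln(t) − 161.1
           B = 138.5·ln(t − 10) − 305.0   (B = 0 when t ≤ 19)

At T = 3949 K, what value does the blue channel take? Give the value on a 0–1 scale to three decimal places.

t = 3949/100 = 39.49; the t ≤ 66 branch applies.
B = 138.5·ln(39.49 − 10) − 305.0 = 138.5·ln 29.49 − 305.0 = 138.5·3.3841 − 305.0 = 163.691.
On a 0–1 scale: 163.691/255 = 0.6419 → 0.642.

0.642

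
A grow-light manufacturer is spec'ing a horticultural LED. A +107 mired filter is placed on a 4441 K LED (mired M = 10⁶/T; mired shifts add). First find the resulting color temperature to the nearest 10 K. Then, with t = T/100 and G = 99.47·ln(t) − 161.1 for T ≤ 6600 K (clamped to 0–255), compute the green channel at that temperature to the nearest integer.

178

M_in = 10⁶/4441 = 225.17; M_out = 225.17 + (+107) = 332.17.
T_out = 10⁶/332.17 = 3010.5 K → 3010 K; t = 30.1.
G = 99.47·ln 30.1 − 161.1 = 99.47·3.4045 − 161.1 = 177.548.
Rounded: 178.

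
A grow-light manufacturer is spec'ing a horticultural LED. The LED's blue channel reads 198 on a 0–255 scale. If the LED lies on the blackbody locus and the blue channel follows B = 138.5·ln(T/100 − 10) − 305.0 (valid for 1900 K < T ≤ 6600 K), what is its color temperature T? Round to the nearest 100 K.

ln(t − 10) = (198 + 305.0) / 138.5 = 3.6318.
t − 10 = e^3.6318 = 37.780, so t = 47.780.
T = 100·t = 4778 K → 4800 K to the nearest 100 K.

4800 K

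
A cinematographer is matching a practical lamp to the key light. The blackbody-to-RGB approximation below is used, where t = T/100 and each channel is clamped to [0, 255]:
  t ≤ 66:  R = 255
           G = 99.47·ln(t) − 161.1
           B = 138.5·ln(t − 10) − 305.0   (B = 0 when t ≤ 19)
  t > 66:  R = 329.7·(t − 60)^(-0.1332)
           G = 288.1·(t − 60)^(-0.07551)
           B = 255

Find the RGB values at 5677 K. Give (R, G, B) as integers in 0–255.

(255, 241, 228)

t = 5677/100 = 56.77; the t ≤ 66 branch applies.
R = 255 by definition for t ≤ 66.
G = 99.47·ln 56.77 − 161.1 = 99.47·4.0390 − 161.1 = 240.660.
B = 138.5·ln(56.77 − 10) − 305.0 = 138.5·ln 46.77 − 305.0 = 138.5·3.8452 − 305.0 = 227.566.
Rounded: (255, 241, 228).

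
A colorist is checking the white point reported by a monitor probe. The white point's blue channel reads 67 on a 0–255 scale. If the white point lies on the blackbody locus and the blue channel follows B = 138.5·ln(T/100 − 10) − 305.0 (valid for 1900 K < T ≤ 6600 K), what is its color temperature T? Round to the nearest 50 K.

2450 K

ln(t − 10) = (67 + 305.0) / 138.5 = 2.6859.
t − 10 = e^2.6859 = 14.672, so t = 24.672.
T = 100·t = 2467 K → 2450 K to the nearest 50 K.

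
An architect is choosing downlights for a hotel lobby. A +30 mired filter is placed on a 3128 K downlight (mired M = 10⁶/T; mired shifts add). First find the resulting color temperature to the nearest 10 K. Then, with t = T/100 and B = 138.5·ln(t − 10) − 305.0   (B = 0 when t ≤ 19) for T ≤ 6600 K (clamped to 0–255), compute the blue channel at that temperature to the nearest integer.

M_in = 10⁶/3128 = 319.69; M_out = 319.69 + (+30) = 349.69.
T_out = 10⁶/349.69 = 2859.7 K → 2860 K; t = 28.6.
B = 138.5·ln(28.6 − 10) − 305.0 = 138.5·ln 18.6 − 305.0 = 138.5·2.9232 − 305.0 = 99.858.
Rounded: 100.

100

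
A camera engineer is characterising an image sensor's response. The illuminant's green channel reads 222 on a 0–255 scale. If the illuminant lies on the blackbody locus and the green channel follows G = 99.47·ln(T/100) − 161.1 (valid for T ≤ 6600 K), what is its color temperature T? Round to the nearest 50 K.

4700 K

ln t = (222 + 161.1) / 99.47 = 3.8514.
t = e^3.8514 = 47.059.
T = 100·t = 4706 K → 4700 K to the nearest 50 K.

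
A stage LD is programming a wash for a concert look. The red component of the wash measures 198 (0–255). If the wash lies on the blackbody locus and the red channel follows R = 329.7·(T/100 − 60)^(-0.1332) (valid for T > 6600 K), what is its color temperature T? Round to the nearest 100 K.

10600 K

(t − 60)^(-0.1332) = 198/329.7 = 0.60055.
t − 60 = 0.60055^(1/-0.1332) = 0.60055^(-7.508) = 45.980, so t = 105.980.
T = 100·t = 10598 K → 10600 K to the nearest 100 K.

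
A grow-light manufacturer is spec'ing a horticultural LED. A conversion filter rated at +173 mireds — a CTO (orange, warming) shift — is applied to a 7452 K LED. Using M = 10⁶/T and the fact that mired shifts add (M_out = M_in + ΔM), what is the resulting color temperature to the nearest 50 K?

3250 K

M_in = 10⁶/7452 = 134.19 mireds.
M_out = 134.19 + (+173) = 307.19 mireds.
T_out = 10⁶/307.19 = 3255.3 K → 3250 K.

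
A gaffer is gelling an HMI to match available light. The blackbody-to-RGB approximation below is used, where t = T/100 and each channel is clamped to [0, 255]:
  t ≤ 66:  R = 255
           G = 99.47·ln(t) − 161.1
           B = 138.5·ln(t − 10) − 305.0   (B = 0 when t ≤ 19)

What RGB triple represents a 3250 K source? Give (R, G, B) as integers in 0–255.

(255, 185, 126)

t = 3250/100 = 32.5; the t ≤ 66 branch applies.
R = 255 by definition for t ≤ 66.
G = 99.47·ln 32.5 − 161.1 = 99.47·3.4812 − 161.1 = 185.179.
B = 138.5·ln(32.5 − 10) − 305.0 = 138.5·ln 22.5 − 305.0 = 138.5·3.1135 − 305.0 = 126.222.
Rounded: (255, 185, 126).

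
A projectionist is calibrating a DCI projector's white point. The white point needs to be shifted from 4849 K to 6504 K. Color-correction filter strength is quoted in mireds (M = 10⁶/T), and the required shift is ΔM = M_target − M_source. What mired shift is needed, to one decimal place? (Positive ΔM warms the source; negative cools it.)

-52.5 mireds

M_source = 10⁶/4849 = 206.228; M_target = 10⁶/6504 = 153.752.
ΔM = 153.752 − 206.228 = -52.477 → -52.5 mireds, a cooling shift.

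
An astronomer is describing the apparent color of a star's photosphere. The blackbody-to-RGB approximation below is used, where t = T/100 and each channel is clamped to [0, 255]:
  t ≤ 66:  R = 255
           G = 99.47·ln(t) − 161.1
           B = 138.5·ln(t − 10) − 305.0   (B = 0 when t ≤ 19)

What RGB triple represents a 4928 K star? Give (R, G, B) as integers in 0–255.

(255, 227, 203)

t = 4928/100 = 49.28; the t ≤ 66 branch applies.
R = 255 by definition for t ≤ 66.
G = 99.47·ln 49.28 − 161.1 = 99.47·3.8975 − 161.1 = 226.586.
B = 138.5·ln(49.28 − 10) − 305.0 = 138.5·ln 39.28 − 305.0 = 138.5·3.6707 − 305.0 = 203.394.
Rounded: (255, 227, 203).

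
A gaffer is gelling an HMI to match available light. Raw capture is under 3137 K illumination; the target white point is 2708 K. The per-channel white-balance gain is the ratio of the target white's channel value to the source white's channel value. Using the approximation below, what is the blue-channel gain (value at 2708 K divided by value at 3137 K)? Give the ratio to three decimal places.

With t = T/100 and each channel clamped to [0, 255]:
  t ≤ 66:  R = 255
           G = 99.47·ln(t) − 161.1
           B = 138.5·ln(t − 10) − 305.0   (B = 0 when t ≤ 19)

At 3137 K (t = 31.37):
  B = 138.5·ln(31.37 − 10) − 305.0 = 138.5·ln 21.37 − 305.0 = 138.5·3.0620 − 305.0 = 119.085.
At 2708 K (t = 27.08):
  B = 138.5·ln(27.08 − 10) − 305.0 = 138.5·ln 17.08 − 305.0 = 138.5·2.8379 − 305.0 = 88.050.
Gain = 88.050 / 119.085 = 0.7394 → 0.739.

0.739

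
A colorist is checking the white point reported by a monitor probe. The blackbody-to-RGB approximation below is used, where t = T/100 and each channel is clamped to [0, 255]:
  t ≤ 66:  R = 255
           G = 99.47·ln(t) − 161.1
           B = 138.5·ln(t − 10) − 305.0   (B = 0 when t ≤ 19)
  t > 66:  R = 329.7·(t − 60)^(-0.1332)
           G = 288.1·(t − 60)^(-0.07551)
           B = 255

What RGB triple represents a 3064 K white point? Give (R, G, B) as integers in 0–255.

t = 3064/100 = 30.64; the t ≤ 66 branch applies.
R = 255 by definition for t ≤ 66.
G = 99.47·ln 30.64 − 161.1 = 99.47·3.4223 − 161.1 = 179.317.
B = 138.5·ln(30.64 − 10) − 305.0 = 138.5·ln 20.64 − 305.0 = 138.5·3.0272 − 305.0 = 114.271.
Rounded: (255, 179, 114).

(255, 179, 114)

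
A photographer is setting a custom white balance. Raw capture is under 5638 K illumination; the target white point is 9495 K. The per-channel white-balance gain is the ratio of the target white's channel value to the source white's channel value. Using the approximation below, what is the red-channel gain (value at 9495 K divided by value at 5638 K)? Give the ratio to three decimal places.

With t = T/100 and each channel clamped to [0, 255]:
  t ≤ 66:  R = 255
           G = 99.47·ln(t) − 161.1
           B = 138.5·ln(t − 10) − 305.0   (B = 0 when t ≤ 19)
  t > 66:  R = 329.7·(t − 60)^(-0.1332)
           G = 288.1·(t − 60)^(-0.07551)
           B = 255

0.805

At 5638 K (t = 56.38):
  R = 255 by definition for t ≤ 66.
At 9495 K (t = 94.95):
  R = 329.7·(94.95 − 60)^(-0.1332) = 329.7·34.95^(-0.1332) = 329.7·0.62289 = 205.368.
Gain = 205.368 / 255.000 = 0.8054 → 0.805.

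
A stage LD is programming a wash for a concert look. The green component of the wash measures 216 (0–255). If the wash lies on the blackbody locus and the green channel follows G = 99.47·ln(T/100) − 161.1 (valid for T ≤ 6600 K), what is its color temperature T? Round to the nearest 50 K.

4450 K

ln t = (216 + 161.1) / 99.47 = 3.7911.
t = e^3.7911 = 44.305.
T = 100·t = 4430 K → 4450 K to the nearest 50 K.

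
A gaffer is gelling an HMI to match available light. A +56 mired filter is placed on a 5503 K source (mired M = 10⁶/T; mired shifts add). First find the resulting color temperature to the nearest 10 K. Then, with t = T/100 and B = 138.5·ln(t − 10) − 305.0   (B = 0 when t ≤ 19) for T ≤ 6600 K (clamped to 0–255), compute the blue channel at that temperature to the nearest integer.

M_in = 10⁶/5503 = 181.72; M_out = 181.72 + (+56) = 237.72.
T_out = 10⁶/237.72 = 4206.6 K → 4210 K; t = 42.1.
B = 138.5·ln(42.1 − 10) − 305.0 = 138.5·ln 32.1 − 305.0 = 138.5·3.4689 − 305.0 = 175.437.
Rounded: 175.

175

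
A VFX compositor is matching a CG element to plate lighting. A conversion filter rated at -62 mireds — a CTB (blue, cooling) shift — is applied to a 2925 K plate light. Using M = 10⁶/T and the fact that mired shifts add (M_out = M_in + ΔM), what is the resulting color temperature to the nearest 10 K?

3570 K

M_in = 10⁶/2925 = 341.88 mireds.
M_out = 341.88 + (-62) = 279.88 mireds.
T_out = 10⁶/279.88 = 3573.0 K → 3570 K.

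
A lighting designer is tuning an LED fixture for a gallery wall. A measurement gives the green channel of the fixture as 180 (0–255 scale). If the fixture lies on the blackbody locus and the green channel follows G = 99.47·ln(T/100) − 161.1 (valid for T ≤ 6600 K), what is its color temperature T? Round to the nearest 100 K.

3100 K

ln t = (180 + 161.1) / 99.47 = 3.4292.
t = e^3.4292 = 30.851.
T = 100·t = 3085 K → 3100 K to the nearest 100 K.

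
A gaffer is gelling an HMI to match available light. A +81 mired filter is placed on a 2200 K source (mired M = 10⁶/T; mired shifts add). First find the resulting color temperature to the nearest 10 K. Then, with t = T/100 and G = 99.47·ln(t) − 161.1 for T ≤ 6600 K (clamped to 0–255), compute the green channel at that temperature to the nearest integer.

M_in = 10⁶/2200 = 454.55; M_out = 454.55 + (+81) = 535.55.
T_out = 10⁶/535.55 = 1867.3 K → 1870 K; t = 18.7.
G = 99.47·ln 18.7 − 161.1 = 99.47·2.9285 − 161.1 = 130.200.
Rounded: 130.

130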